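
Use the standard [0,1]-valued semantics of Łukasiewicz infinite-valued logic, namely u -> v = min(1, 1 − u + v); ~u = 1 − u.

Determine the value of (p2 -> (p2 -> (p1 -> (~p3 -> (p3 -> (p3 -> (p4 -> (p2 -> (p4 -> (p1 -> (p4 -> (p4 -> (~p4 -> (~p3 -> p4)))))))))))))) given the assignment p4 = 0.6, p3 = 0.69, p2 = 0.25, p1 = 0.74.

1.00

~p3: Łukasiewicz ¬ gives 1 − 0.69 = 0.31
~p4: Łukasiewicz ¬ gives 1 − 0.6 = 0.4
~p3: Łukasiewicz ¬ gives 1 − 0.69 = 0.31
(~p3 -> p4): min(1, 1 − 0.31 + 0.6) = 1
(~p4 -> (~p3 -> p4)): min(1, 1 − 0.4 + 1) = 1
(p4 -> (~p4 -> (~p3 -> p4))): min(1, 1 − 0.6 + 1) = 1
(p4 -> (p4 -> (~p4 -> (~p3 -> p4)))): min(1, 1 − 0.6 + 1) = 1
(p1 -> (p4 -> (p4 -> (~p4 -> (~p3 -> p4))))): min(1, 1 − 0.74 + 1) = 1
(p4 -> (p1 -> (p4 -> (p4 -> (~p4 -> (~p3 -> p4)))))): min(1, 1 − 0.6 + 1) = 1
(p2 -> (p4 -> (p1 -> (p4 -> (p4 -> (~p4 -> (~p3 -> p4))))))): min(1, 1 − 0.25 + 1) = 1
(p4 -> (p2 -> (p4 -> (p1 -> (p4 -> (p4 -> (~p4 -> (~p3 -> p4)))))))): min(1, 1 − 0.6 + 1) = 1
(p3 -> (p4 -> (p2 -> (p4 -> (p1 -> (p4 -> (p4 -> (~p4 -> (~p3 -> p4))))))))): min(1, 1 − 0.69 + 1) = 1
(p3 -> (p3 -> (p4 -> (p2 -> (p4 -> (p1 -> (p4 -> (p4 -> (~p4 -> (~p3 -> p4)))))))))): min(1, 1 − 0.69 + 1) = 1
(~p3 -> (p3 -> (p3 -> (p4 -> (p2 -> (p4 -> (p1 -> (p4 -> (p4 -> (~p4 -> (~p3 -> p4))))))))))): min(1, 1 − 0.31 + 1) = 1
(p1 -> (~p3 -> (p3 -> (p3 -> (p4 -> (p2 -> (p4 -> (p1 -> (p4 -> (p4 -> (~p4 -> (~p3 -> p4)))))))))))): min(1, 1 − 0.74 + 1) = 1
(p2 -> (p1 -> (~p3 -> (p3 -> (p3 -> (p4 -> (p2 -> (p4 -> (p1 -> (p4 -> (p4 -> (~p4 -> (~p3 -> p4))))))))))))): min(1, 1 − 0.25 + 1) = 1
(p2 -> (p2 -> (p1 -> (~p3 -> (p3 -> (p3 -> (p4 -> (p2 -> (p4 -> (p1 -> (p4 -> (p4 -> (~p4 -> (~p3 -> p4)))))))))))))): min(1, 1 − 0.25 + 1) = 1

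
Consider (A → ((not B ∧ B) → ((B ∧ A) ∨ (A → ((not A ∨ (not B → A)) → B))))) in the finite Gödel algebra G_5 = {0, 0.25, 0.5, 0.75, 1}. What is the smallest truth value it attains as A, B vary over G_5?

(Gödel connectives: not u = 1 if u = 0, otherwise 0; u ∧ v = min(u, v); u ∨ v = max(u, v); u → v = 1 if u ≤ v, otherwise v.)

Every assignment gives 1. For instance at A = 0, B = 0:
  not B: Gödel ¬ of 0 = 1 (operand is 0)
  (not B ∧ B) = min(1, 0) = 0
  (B ∧ A) = min(0, 0) = 0
  not A: Gödel ¬ of 0 = 1 (operand is 0)
  not B: Gödel ¬ of 0 = 1 (operand is 0)
  (not B → A): 1 > 0, so result = 0
  (not A ∨ (not B → A)) = max(1, 0) = 1
  ((not A ∨ (not B → A)) → B): 1 > 0, so result = 0
  (A → ((not A ∨ (not B → A)) → B)): 0 ≤ 0, so result = 1
  ((B ∧ A) ∨ (A → ((not A ∨ (not B → A)) → B))) = max(0, 1) = 1
  ((not B ∧ B) → ((B ∧ A) ∨ (A → ((not A ∨ (not B → A)) → B)))): 0 ≤ 1, so result = 1
  (A → ((not B ∧ B) → ((B ∧ A) ∨ (A → ((not A ∨ (not B → A)) → B))))): 0 ≤ 1, so result = 1
All 25 assignments give value 1 — the formula is a G_5-tautology.

1.00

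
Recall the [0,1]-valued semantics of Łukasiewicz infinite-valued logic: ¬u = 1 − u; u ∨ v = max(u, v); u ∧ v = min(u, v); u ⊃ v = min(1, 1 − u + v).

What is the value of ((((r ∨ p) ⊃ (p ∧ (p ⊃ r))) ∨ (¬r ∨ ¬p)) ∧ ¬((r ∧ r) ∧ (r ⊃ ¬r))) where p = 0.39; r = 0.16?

0.84

(r ∨ p) = max(0.16, 0.39) = 0.39
(p ⊃ r): min(1, 1 − 0.39 + 0.16) = 0.77
(p ∧ (p ⊃ r)) = min(0.39, 0.77) = 0.39
((r ∨ p) ⊃ (p ∧ (p ⊃ r))): min(1, 1 − 0.39 + 0.39) = 1
¬r: Łukasiewicz ¬ gives 1 − 0.16 = 0.84
¬p: Łukasiewicz ¬ gives 1 − 0.39 = 0.61
(¬r ∨ ¬p) = max(0.84, 0.61) = 0.84
(((r ∨ p) ⊃ (p ∧ (p ⊃ r))) ∨ (¬r ∨ ¬p)) = max(1, 0.84) = 1
(r ∧ r) = min(0.16, 0.16) = 0.16
¬r: Łukasiewicz ¬ gives 1 − 0.16 = 0.84
(r ⊃ ¬r): min(1, 1 − 0.16 + 0.84) = 1
((r ∧ r) ∧ (r ⊃ ¬r)) = min(0.16, 1) = 0.16
¬((r ∧ r) ∧ (r ⊃ ¬r)): Łukasiewicz ¬ gives 1 − 0.16 = 0.84
((((r ∨ p) ⊃ (p ∧ (p ⊃ r))) ∨ (¬r ∨ ¬p)) ∧ ¬((r ∧ r) ∧ (r ⊃ ¬r))) = min(1, 0.84) = 0.84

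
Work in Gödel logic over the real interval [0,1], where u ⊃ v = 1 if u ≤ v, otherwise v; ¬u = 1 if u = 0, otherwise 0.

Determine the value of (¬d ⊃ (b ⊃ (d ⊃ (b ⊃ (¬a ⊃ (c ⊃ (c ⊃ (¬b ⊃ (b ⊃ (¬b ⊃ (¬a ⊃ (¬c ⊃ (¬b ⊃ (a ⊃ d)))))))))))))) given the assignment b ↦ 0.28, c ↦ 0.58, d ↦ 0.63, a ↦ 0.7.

¬d: Gödel ¬ of 0.63 = 0 (operand ≠ 0)
¬a: Gödel ¬ of 0.7 = 0 (operand ≠ 0)
¬b: Gödel ¬ of 0.28 = 0 (operand ≠ 0)
¬b: Gödel ¬ of 0.28 = 0 (operand ≠ 0)
¬a: Gödel ¬ of 0.7 = 0 (operand ≠ 0)
¬c: Gödel ¬ of 0.58 = 0 (operand ≠ 0)
¬b: Gödel ¬ of 0.28 = 0 (operand ≠ 0)
(a ⊃ d): 0.7 > 0.63, so result = 0.63
(¬b ⊃ (a ⊃ d)): 0 ≤ 0.63, so result = 1
(¬c ⊃ (¬b ⊃ (a ⊃ d))): 0 ≤ 1, so result = 1
(¬a ⊃ (¬c ⊃ (¬b ⊃ (a ⊃ d)))): 0 ≤ 1, so result = 1
(¬b ⊃ (¬a ⊃ (¬c ⊃ (¬b ⊃ (a ⊃ d))))): 0 ≤ 1, so result = 1
(b ⊃ (¬b ⊃ (¬a ⊃ (¬c ⊃ (¬b ⊃ (a ⊃ d)))))): 0.28 ≤ 1, so result = 1
(¬b ⊃ (b ⊃ (¬b ⊃ (¬a ⊃ (¬c ⊃ (¬b ⊃ (a ⊃ d))))))): 0 ≤ 1, so result = 1
(c ⊃ (¬b ⊃ (b ⊃ (¬b ⊃ (¬a ⊃ (¬c ⊃ (¬b ⊃ (a ⊃ d)))))))): 0.58 ≤ 1, so result = 1
(c ⊃ (c ⊃ (¬b ⊃ (b ⊃ (¬b ⊃ (¬a ⊃ (¬c ⊃ (¬b ⊃ (a ⊃ d))))))))): 0.58 ≤ 1, so result = 1
(¬a ⊃ (c ⊃ (c ⊃ (¬b ⊃ (b ⊃ (¬b ⊃ (¬a ⊃ (¬c ⊃ (¬b ⊃ (a ⊃ d)))))))))): 0 ≤ 1, so result = 1
(b ⊃ (¬a ⊃ (c ⊃ (c ⊃ (¬b ⊃ (b ⊃ (¬b ⊃ (¬a ⊃ (¬c ⊃ (¬b ⊃ (a ⊃ d))))))))))): 0.28 ≤ 1, so result = 1
(d ⊃ (b ⊃ (¬a ⊃ (c ⊃ (c ⊃ (¬b ⊃ (b ⊃ (¬b ⊃ (¬a ⊃ (¬c ⊃ (¬b ⊃ (a ⊃ d)))))))))))): 0.63 ≤ 1, so result = 1
(b ⊃ (d ⊃ (b ⊃ (¬a ⊃ (c ⊃ (c ⊃ (¬b ⊃ (b ⊃ (¬b ⊃ (¬a ⊃ (¬c ⊃ (¬b ⊃ (a ⊃ d))))))))))))): 0.28 ≤ 1, so result = 1
(¬d ⊃ (b ⊃ (d ⊃ (b ⊃ (¬a ⊃ (c ⊃ (c ⊃ (¬b ⊃ (b ⊃ (¬b ⊃ (¬a ⊃ (¬c ⊃ (¬b ⊃ (a ⊃ d)))))))))))))): 0 ≤ 1, so result = 1

1.00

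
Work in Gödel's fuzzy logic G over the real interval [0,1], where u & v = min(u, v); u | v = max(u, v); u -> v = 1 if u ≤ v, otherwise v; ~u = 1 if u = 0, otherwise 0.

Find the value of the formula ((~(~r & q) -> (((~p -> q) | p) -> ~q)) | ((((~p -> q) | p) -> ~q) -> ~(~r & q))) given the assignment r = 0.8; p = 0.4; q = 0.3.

1.00

~r: Gödel ¬ of 0.8 = 0 (operand ≠ 0)
(~r & q) = min(0, 0.3) = 0
~(~r & q): Gödel ¬ of 0 = 1 (operand is 0)
~p: Gödel ¬ of 0.4 = 0 (operand ≠ 0)
(~p -> q): 0 ≤ 0.3, so result = 1
((~p -> q) | p) = max(1, 0.4) = 1
~q: Gödel ¬ of 0.3 = 0 (operand ≠ 0)
(((~p -> q) | p) -> ~q): 1 > 0, so result = 0
(~(~r & q) -> (((~p -> q) | p) -> ~q)): 1 > 0, so result = 0
~p: Gödel ¬ of 0.4 = 0 (operand ≠ 0)
(~p -> q): 0 ≤ 0.3, so result = 1
((~p -> q) | p) = max(1, 0.4) = 1
~q: Gödel ¬ of 0.3 = 0 (operand ≠ 0)
(((~p -> q) | p) -> ~q): 1 > 0, so result = 0
~r: Gödel ¬ of 0.8 = 0 (operand ≠ 0)
(~r & q) = min(0, 0.3) = 0
~(~r & q): Gödel ¬ of 0 = 1 (operand is 0)
((((~p -> q) | p) -> ~q) -> ~(~r & q)): 0 ≤ 1, so result = 1
((~(~r & q) -> (((~p -> q) | p) -> ~q)) | ((((~p -> q) | p) -> ~q) -> ~(~r & q))) = max(0, 1) = 1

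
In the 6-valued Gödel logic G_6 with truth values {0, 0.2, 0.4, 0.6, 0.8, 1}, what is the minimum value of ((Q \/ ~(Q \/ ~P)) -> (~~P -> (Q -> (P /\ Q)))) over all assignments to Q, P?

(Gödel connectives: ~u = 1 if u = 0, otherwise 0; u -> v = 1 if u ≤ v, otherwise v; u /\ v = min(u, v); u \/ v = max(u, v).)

The minimum is attained at Q = 0.4, P = 0.2:
  ~P: Gödel ¬ of 0.2 = 0 (operand ≠ 0)
  (Q \/ ~P) = max(0.4, 0) = 0.4
  ~(Q \/ ~P): Gödel ¬ of 0.4 = 0 (operand ≠ 0)
  (Q \/ ~(Q \/ ~P)) = max(0.4, 0) = 0.4
  ~P: Gödel ¬ of 0.2 = 0 (operand ≠ 0)
  ~~P: Gödel ¬ of 0 = 1 (operand is 0)
  (P /\ Q) = min(0.2, 0.4) = 0.2
  (Q -> (P /\ Q)): 0.4 > 0.2, so result = 0.2
  (~~P -> (Q -> (P /\ Q))): 1 > 0.2, so result = 0.2
  ((Q \/ ~(Q \/ ~P)) -> (~~P -> (Q -> (P /\ Q)))): 0.4 > 0.2, so result = 0.2
Checking all 36 assignments confirms none give a value below 0.20.

0.20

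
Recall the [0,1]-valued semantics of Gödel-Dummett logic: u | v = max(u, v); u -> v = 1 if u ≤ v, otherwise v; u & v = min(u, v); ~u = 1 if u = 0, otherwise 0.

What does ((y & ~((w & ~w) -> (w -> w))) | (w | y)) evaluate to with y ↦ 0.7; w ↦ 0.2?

~w: Gödel ¬ of 0.2 = 0 (operand ≠ 0)
(w & ~w) = min(0.2, 0) = 0
(w -> w): 0.2 ≤ 0.2, so result = 1
((w & ~w) -> (w -> w)): 0 ≤ 1, so result = 1
~((w & ~w) -> (w -> w)): Gödel ¬ of 1 = 0 (operand ≠ 0)
(y & ~((w & ~w) -> (w -> w))) = min(0.7, 0) = 0
(w | y) = max(0.2, 0.7) = 0.7
((y & ~((w & ~w) -> (w -> w))) | (w | y)) = max(0, 0.7) = 0.7

0.70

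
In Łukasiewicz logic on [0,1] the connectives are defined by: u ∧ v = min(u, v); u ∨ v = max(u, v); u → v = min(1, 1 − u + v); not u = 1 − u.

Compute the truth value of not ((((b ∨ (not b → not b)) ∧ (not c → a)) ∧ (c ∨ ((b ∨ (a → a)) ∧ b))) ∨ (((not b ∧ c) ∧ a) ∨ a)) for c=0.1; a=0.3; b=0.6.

0.60

not b: Łukasiewicz ¬ gives 1 − 0.6 = 0.4
not b: Łukasiewicz ¬ gives 1 − 0.6 = 0.4
(not b → not b): min(1, 1 − 0.4 + 0.4) = 1
(b ∨ (not b → not b)) = max(0.6, 1) = 1
not c: Łukasiewicz ¬ gives 1 − 0.1 = 0.9
(not c → a): min(1, 1 − 0.9 + 0.3) = 0.4
((b ∨ (not b → not b)) ∧ (not c → a)) = min(1, 0.4) = 0.4
(a → a): min(1, 1 − 0.3 + 0.3) = 1
(b ∨ (a → a)) = max(0.6, 1) = 1
((b ∨ (a → a)) ∧ b) = min(1, 0.6) = 0.6
(c ∨ ((b ∨ (a → a)) ∧ b)) = max(0.1, 0.6) = 0.6
(((b ∨ (not b → not b)) ∧ (not c → a)) ∧ (c ∨ ((b ∨ (a → a)) ∧ b))) = min(0.4, 0.6) = 0.4
not b: Łukasiewicz ¬ gives 1 − 0.6 = 0.4
(not b ∧ c) = min(0.4, 0.1) = 0.1
((not b ∧ c) ∧ a) = min(0.1, 0.3) = 0.1
(((not b ∧ c) ∧ a) ∨ a) = max(0.1, 0.3) = 0.3
((((b ∨ (not b → not b)) ∧ (not c → a)) ∧ (c ∨ ((b ∨ (a → a)) ∧ b))) ∨ (((not b ∧ c) ∧ a) ∨ a)) = max(0.4, 0.3) = 0.4
not ((((b ∨ (not b → not b)) ∧ (not c → a)) ∧ (c ∨ ((b ∨ (a → a)) ∧ b))) ∨ (((not b ∧ c) ∧ a) ∨ a)): Łukasiewicz ¬ gives 1 − 0.4 = 0.6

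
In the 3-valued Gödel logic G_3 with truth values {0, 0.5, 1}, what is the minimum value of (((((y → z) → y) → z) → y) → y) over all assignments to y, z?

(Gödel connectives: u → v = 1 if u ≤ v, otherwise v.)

0.50

The minimum is attained at y = 0.5, z = 0:
  (y → z): 0.5 > 0, so result = 0
  ((y → z) → y): 0 ≤ 0.5, so result = 1
  (((y → z) → y) → z): 1 > 0, so result = 0
  ((((y → z) → y) → z) → y): 0 ≤ 0.5, so result = 1
  (((((y → z) → y) → z) → y) → y): 1 > 0.5, so result = 0.5
Checking all 9 assignments confirms none give a value below 0.50.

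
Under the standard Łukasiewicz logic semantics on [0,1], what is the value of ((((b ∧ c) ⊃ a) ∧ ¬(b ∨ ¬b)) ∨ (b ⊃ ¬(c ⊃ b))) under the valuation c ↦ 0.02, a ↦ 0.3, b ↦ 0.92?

0.08

(b ∧ c) = min(0.92, 0.02) = 0.02
((b ∧ c) ⊃ a): min(1, 1 − 0.02 + 0.3) = 1
¬b: Łukasiewicz ¬ gives 1 − 0.92 = 0.08
(b ∨ ¬b) = max(0.92, 0.08) = 0.92
¬(b ∨ ¬b): Łukasiewicz ¬ gives 1 − 0.92 = 0.08
(((b ∧ c) ⊃ a) ∧ ¬(b ∨ ¬b)) = min(1, 0.08) = 0.08
(c ⊃ b): min(1, 1 − 0.02 + 0.92) = 1
¬(c ⊃ b): Łukasiewicz ¬ gives 1 − 1 = 0
(b ⊃ ¬(c ⊃ b)): min(1, 1 − 0.92 + 0) = 0.08
((((b ∧ c) ⊃ a) ∧ ¬(b ∨ ¬b)) ∨ (b ⊃ ¬(c ⊃ b))) = max(0.08, 0.08) = 0.08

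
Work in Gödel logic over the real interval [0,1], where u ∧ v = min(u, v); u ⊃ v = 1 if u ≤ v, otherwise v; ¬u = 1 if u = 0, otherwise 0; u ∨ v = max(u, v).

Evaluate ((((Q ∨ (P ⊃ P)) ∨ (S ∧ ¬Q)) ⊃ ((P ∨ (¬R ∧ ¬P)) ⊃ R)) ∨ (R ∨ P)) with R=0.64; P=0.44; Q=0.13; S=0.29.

(P ⊃ P): 0.44 ≤ 0.44, so result = 1
(Q ∨ (P ⊃ P)) = max(0.13, 1) = 1
¬Q: Gödel ¬ of 0.13 = 0 (operand ≠ 0)
(S ∧ ¬Q) = min(0.29, 0) = 0
((Q ∨ (P ⊃ P)) ∨ (S ∧ ¬Q)) = max(1, 0) = 1
¬R: Gödel ¬ of 0.64 = 0 (operand ≠ 0)
¬P: Gödel ¬ of 0.44 = 0 (operand ≠ 0)
(¬R ∧ ¬P) = min(0, 0) = 0
(P ∨ (¬R ∧ ¬P)) = max(0.44, 0) = 0.44
((P ∨ (¬R ∧ ¬P)) ⊃ R): 0.44 ≤ 0.64, so result = 1
(((Q ∨ (P ⊃ P)) ∨ (S ∧ ¬Q)) ⊃ ((P ∨ (¬R ∧ ¬P)) ⊃ R)): 1 ≤ 1, so result = 1
(R ∨ P) = max(0.64, 0.44) = 0.64
((((Q ∨ (P ⊃ P)) ∨ (S ∧ ¬Q)) ⊃ ((P ∨ (¬R ∧ ¬P)) ⊃ R)) ∨ (R ∨ P)) = max(1, 0.64) = 1

1.00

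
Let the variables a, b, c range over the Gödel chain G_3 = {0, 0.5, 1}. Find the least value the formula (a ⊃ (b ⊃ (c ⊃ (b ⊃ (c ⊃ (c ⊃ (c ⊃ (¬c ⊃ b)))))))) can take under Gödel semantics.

Every assignment gives 1. For instance at a = 0, b = 0, c = 0:
  ¬c: Gödel ¬ of 0 = 1 (operand is 0)
  (¬c ⊃ b): 1 > 0, so result = 0
  (c ⊃ (¬c ⊃ b)): 0 ≤ 0, so result = 1
  (c ⊃ (c ⊃ (¬c ⊃ b))): 0 ≤ 1, so result = 1
  (c ⊃ (c ⊃ (c ⊃ (¬c ⊃ b)))): 0 ≤ 1, so result = 1
  (b ⊃ (c ⊃ (c ⊃ (c ⊃ (¬c ⊃ b))))): 0 ≤ 1, so result = 1
  (c ⊃ (b ⊃ (c ⊃ (c ⊃ (c ⊃ (¬c ⊃ b)))))): 0 ≤ 1, so result = 1
  (b ⊃ (c ⊃ (b ⊃ (c ⊃ (c ⊃ (c ⊃ (¬c ⊃ b))))))): 0 ≤ 1, so result = 1
  (a ⊃ (b ⊃ (c ⊃ (b ⊃ (c ⊃ (c ⊃ (c ⊃ (¬c ⊃ b)))))))): 0 ≤ 1, so result = 1
All 27 assignments give value 1 — the formula is a G_3-tautology.

1.00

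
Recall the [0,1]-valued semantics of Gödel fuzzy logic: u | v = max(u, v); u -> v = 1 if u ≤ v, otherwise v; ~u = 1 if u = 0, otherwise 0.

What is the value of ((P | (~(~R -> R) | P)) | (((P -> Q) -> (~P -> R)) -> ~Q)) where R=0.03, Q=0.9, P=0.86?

~R: Gödel ¬ of 0.03 = 0 (operand ≠ 0)
(~R -> R): 0 ≤ 0.03, so result = 1
~(~R -> R): Gödel ¬ of 1 = 0 (operand ≠ 0)
(~(~R -> R) | P) = max(0, 0.86) = 0.86
(P | (~(~R -> R) | P)) = max(0.86, 0.86) = 0.86
(P -> Q): 0.86 ≤ 0.9, so result = 1
~P: Gödel ¬ of 0.86 = 0 (operand ≠ 0)
(~P -> R): 0 ≤ 0.03, so result = 1
((P -> Q) -> (~P -> R)): 1 ≤ 1, so result = 1
~Q: Gödel ¬ of 0.9 = 0 (operand ≠ 0)
(((P -> Q) -> (~P -> R)) -> ~Q): 1 > 0, so result = 0
((P | (~(~R -> R) | P)) | (((P -> Q) -> (~P -> R)) -> ~Q)) = max(0.86, 0) = 0.86

0.86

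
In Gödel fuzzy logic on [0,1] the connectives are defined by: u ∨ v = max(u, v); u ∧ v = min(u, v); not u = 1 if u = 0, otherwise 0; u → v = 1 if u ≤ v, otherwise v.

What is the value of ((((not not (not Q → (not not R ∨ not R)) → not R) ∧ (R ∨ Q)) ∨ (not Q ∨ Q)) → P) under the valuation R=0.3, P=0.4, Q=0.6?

0.40

not Q: Gödel ¬ of 0.6 = 0 (operand ≠ 0)
not R: Gödel ¬ of 0.3 = 0 (operand ≠ 0)
not not R: Gödel ¬ of 0 = 1 (operand is 0)
not R: Gödel ¬ of 0.3 = 0 (operand ≠ 0)
(not not R ∨ not R) = max(1, 0) = 1
(not Q → (not not R ∨ not R)): 0 ≤ 1, so result = 1
not (not Q → (not not R ∨ not R)): Gödel ¬ of 1 = 0 (operand ≠ 0)
not not (not Q → (not not R ∨ not R)): Gödel ¬ of 0 = 1 (operand is 0)
not R: Gödel ¬ of 0.3 = 0 (operand ≠ 0)
(not not (not Q → (not not R ∨ not R)) → not R): 1 > 0, so result = 0
(R ∨ Q) = max(0.3, 0.6) = 0.6
((not not (not Q → (not not R ∨ not R)) → not R) ∧ (R ∨ Q)) = min(0, 0.6) = 0
not Q: Gödel ¬ of 0.6 = 0 (operand ≠ 0)
(not Q ∨ Q) = max(0, 0.6) = 0.6
(((not not (not Q → (not not R ∨ not R)) → not R) ∧ (R ∨ Q)) ∨ (not Q ∨ Q)) = max(0, 0.6) = 0.6
((((not not (not Q → (not not R ∨ not R)) → not R) ∧ (R ∨ Q)) ∨ (not Q ∨ Q)) → P): 0.6 > 0.4, so result = 0.4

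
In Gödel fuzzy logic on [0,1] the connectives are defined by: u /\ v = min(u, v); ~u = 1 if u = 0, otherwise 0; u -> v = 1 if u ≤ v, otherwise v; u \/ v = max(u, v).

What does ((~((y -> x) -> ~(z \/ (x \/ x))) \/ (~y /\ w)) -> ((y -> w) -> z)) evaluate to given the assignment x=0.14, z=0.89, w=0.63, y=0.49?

0.89

(y -> x): 0.49 > 0.14, so result = 0.14
(x \/ x) = max(0.14, 0.14) = 0.14
(z \/ (x \/ x)) = max(0.89, 0.14) = 0.89
~(z \/ (x \/ x)): Gödel ¬ of 0.89 = 0 (operand ≠ 0)
((y -> x) -> ~(z \/ (x \/ x))): 0.14 > 0, so result = 0
~((y -> x) -> ~(z \/ (x \/ x))): Gödel ¬ of 0 = 1 (operand is 0)
~y: Gödel ¬ of 0.49 = 0 (operand ≠ 0)
(~y /\ w) = min(0, 0.63) = 0
(~((y -> x) -> ~(z \/ (x \/ x))) \/ (~y /\ w)) = max(1, 0) = 1
(y -> w): 0.49 ≤ 0.63, so result = 1
((y -> w) -> z): 1 > 0.89, so result = 0.89
((~((y -> x) -> ~(z \/ (x \/ x))) \/ (~y /\ w)) -> ((y -> w) -> z)): 1 > 0.89, so result = 0.89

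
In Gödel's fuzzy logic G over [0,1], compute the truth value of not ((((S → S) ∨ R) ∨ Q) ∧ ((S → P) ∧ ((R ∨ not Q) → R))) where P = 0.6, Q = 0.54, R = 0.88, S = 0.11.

(S → S): 0.11 ≤ 0.11, so result = 1
((S → S) ∨ R) = max(1, 0.88) = 1
(((S → S) ∨ R) ∨ Q) = max(1, 0.54) = 1
(S → P): 0.11 ≤ 0.6, so result = 1
not Q: Gödel ¬ of 0.54 = 0 (operand ≠ 0)
(R ∨ not Q) = max(0.88, 0) = 0.88
((R ∨ not Q) → R): 0.88 ≤ 0.88, so result = 1
((S → P) ∧ ((R ∨ not Q) → R)) = min(1, 1) = 1
((((S → S) ∨ R) ∨ Q) ∧ ((S → P) ∧ ((R ∨ not Q) → R))) = min(1, 1) = 1
not ((((S → S) ∨ R) ∨ Q) ∧ ((S → P) ∧ ((R ∨ not Q) → R))): Gödel ¬ of 1 = 0 (operand ≠ 0)

0.00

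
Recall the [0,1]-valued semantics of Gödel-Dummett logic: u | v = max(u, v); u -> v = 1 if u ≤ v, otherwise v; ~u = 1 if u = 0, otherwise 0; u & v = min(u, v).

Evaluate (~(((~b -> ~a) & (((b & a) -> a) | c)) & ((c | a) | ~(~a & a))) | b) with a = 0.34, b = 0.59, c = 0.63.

~b: Gödel ¬ of 0.59 = 0 (operand ≠ 0)
~a: Gödel ¬ of 0.34 = 0 (operand ≠ 0)
(~b -> ~a): 0 ≤ 0, so result = 1
(b & a) = min(0.59, 0.34) = 0.34
((b & a) -> a): 0.34 ≤ 0.34, so result = 1
(((b & a) -> a) | c) = max(1, 0.63) = 1
((~b -> ~a) & (((b & a) -> a) | c)) = min(1, 1) = 1
(c | a) = max(0.63, 0.34) = 0.63
~a: Gödel ¬ of 0.34 = 0 (operand ≠ 0)
(~a & a) = min(0, 0.34) = 0
~(~a & a): Gödel ¬ of 0 = 1 (operand is 0)
((c | a) | ~(~a & a)) = max(0.63, 1) = 1
(((~b -> ~a) & (((b & a) -> a) | c)) & ((c | a) | ~(~a & a))) = min(1, 1) = 1
~(((~b -> ~a) & (((b & a) -> a) | c)) & ((c | a) | ~(~a & a))): Gödel ¬ of 1 = 0 (operand ≠ 0)
(~(((~b -> ~a) & (((b & a) -> a) | c)) & ((c | a) | ~(~a & a))) | b) = max(0, 0.59) = 0.59

0.59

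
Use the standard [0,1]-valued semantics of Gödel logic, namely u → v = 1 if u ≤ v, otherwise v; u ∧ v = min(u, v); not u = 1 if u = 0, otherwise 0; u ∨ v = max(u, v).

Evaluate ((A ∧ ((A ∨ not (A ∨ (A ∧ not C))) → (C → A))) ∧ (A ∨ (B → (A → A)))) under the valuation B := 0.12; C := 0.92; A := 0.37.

0.37

not C: Gödel ¬ of 0.92 = 0 (operand ≠ 0)
(A ∧ not C) = min(0.37, 0) = 0
(A ∨ (A ∧ not C)) = max(0.37, 0) = 0.37
not (A ∨ (A ∧ not C)): Gödel ¬ of 0.37 = 0 (operand ≠ 0)
(A ∨ not (A ∨ (A ∧ not C))) = max(0.37, 0) = 0.37
(C → A): 0.92 > 0.37, so result = 0.37
((A ∨ not (A ∨ (A ∧ not C))) → (C → A)): 0.37 ≤ 0.37, so result = 1
(A ∧ ((A ∨ not (A ∨ (A ∧ not C))) → (C → A))) = min(0.37, 1) = 0.37
(A → A): 0.37 ≤ 0.37, so result = 1
(B → (A → A)): 0.12 ≤ 1, so result = 1
(A ∨ (B → (A → A))) = max(0.37, 1) = 1
((A ∧ ((A ∨ not (A ∨ (A ∧ not C))) → (C → A))) ∧ (A ∨ (B → (A → A)))) = min(0.37, 1) = 0.37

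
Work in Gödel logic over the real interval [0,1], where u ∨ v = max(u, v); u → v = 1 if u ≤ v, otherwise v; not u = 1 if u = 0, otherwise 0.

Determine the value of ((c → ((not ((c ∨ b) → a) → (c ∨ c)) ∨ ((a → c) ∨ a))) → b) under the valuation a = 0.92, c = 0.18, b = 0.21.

0.21

(c ∨ b) = max(0.18, 0.21) = 0.21
((c ∨ b) → a): 0.21 ≤ 0.92, so result = 1
not ((c ∨ b) → a): Gödel ¬ of 1 = 0 (operand ≠ 0)
(c ∨ c) = max(0.18, 0.18) = 0.18
(not ((c ∨ b) → a) → (c ∨ c)): 0 ≤ 0.18, so result = 1
(a → c): 0.92 > 0.18, so result = 0.18
((a → c) ∨ a) = max(0.18, 0.92) = 0.92
((not ((c ∨ b) → a) → (c ∨ c)) ∨ ((a → c) ∨ a)) = max(1, 0.92) = 1
(c → ((not ((c ∨ b) → a) → (c ∨ c)) ∨ ((a → c) ∨ a))): 0.18 ≤ 1, so result = 1
((c → ((not ((c ∨ b) → a) → (c ∨ c)) ∨ ((a → c) ∨ a))) → b): 1 > 0.21, so result = 0.21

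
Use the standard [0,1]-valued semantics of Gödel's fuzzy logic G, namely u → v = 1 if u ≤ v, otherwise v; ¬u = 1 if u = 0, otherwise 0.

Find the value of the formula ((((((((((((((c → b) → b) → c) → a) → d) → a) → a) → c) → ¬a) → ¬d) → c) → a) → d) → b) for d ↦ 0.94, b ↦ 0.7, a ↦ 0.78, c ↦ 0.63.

(c → b): 0.63 ≤ 0.7, so result = 1
((c → b) → b): 1 > 0.7, so result = 0.7
(((c → b) → b) → c): 0.7 > 0.63, so result = 0.63
((((c → b) → b) → c) → a): 0.63 ≤ 0.78, so result = 1
(((((c → b) → b) → c) → a) → d): 1 > 0.94, so result = 0.94
((((((c → b) → b) → c) → a) → d) → a): 0.94 > 0.78, so result = 0.78
(((((((c → b) → b) → c) → a) → d) → a) → a): 0.78 ≤ 0.78, so result = 1
((((((((c → b) → b) → c) → a) → d) → a) → a) → c): 1 > 0.63, so result = 0.63
¬a: Gödel ¬ of 0.78 = 0 (operand ≠ 0)
(((((((((c → b) → b) → c) → a) → d) → a) → a) → c) → ¬a): 0.63 > 0, so result = 0
¬d: Gödel ¬ of 0.94 = 0 (operand ≠ 0)
((((((((((c → b) → b) → c) → a) → d) → a) → a) → c) → ¬a) → ¬d): 0 ≤ 0, so result = 1
(((((((((((c → b) → b) → c) → a) → d) → a) → a) → c) → ¬a) → ¬d) → c): 1 > 0.63, so result = 0.63
((((((((((((c → b) → b) → c) → a) → d) → a) → a) → c) → ¬a) → ¬d) → c) → a): 0.63 ≤ 0.78, so result = 1
(((((((((((((c → b) → b) → c) → a) → d) → a) → a) → c) → ¬a) → ¬d) → c) → a) → d): 1 > 0.94, so result = 0.94
((((((((((((((c → b) → b) → c) → a) → d) → a) → a) → c) → ¬a) → ¬d) → c) → a) → d) → b): 0.94 > 0.7, so result = 0.7

0.70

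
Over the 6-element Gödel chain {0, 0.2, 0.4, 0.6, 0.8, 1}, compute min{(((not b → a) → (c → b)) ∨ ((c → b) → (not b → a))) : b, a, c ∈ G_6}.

Every assignment gives 1. For instance at b = 0, a = 0, c = 0:
  not b: Gödel ¬ of 0 = 1 (operand is 0)
  (not b → a): 1 > 0, so result = 0
  (c → b): 0 ≤ 0, so result = 1
  ((not b → a) → (c → b)): 0 ≤ 1, so result = 1
  (c → b): 0 ≤ 0, so result = 1
  not b: Gödel ¬ of 0 = 1 (operand is 0)
  (not b → a): 1 > 0, so result = 0
  ((c → b) → (not b → a)): 1 > 0, so result = 0
  (((not b → a) → (c → b)) ∨ ((c → b) → (not b → a))) = max(1, 0) = 1
All 216 assignments give value 1 — the formula is a G_6-tautology.

1.00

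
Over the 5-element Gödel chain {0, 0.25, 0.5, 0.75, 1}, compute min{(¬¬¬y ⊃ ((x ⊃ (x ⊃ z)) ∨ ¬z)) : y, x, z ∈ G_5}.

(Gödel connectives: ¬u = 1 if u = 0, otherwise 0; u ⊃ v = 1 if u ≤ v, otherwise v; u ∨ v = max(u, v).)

0.25

The minimum is attained at y = 0, x = 0.5, z = 0.25:
  ¬y: Gödel ¬ of 0 = 1 (operand is 0)
  ¬¬y: Gödel ¬ of 1 = 0 (operand ≠ 0)
  ¬¬¬y: Gödel ¬ of 0 = 1 (operand is 0)
  (x ⊃ z): 0.5 > 0.25, so result = 0.25
  (x ⊃ (x ⊃ z)): 0.5 > 0.25, so result = 0.25
  ¬z: Gödel ¬ of 0.25 = 0 (operand ≠ 0)
  ((x ⊃ (x ⊃ z)) ∨ ¬z) = max(0.25, 0) = 0.25
  (¬¬¬y ⊃ ((x ⊃ (x ⊃ z)) ∨ ¬z)): 1 > 0.25, so result = 0.25
Checking all 125 assignments confirms none give a value below 0.25.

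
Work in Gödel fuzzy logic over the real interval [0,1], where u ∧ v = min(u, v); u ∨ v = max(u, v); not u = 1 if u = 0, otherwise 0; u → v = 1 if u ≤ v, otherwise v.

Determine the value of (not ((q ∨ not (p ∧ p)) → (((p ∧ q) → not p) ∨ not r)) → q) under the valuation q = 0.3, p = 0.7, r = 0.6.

0.30

(p ∧ p) = min(0.7, 0.7) = 0.7
not (p ∧ p): Gödel ¬ of 0.7 = 0 (operand ≠ 0)
(q ∨ not (p ∧ p)) = max(0.3, 0) = 0.3
(p ∧ q) = min(0.7, 0.3) = 0.3
not p: Gödel ¬ of 0.7 = 0 (operand ≠ 0)
((p ∧ q) → not p): 0.3 > 0, so result = 0
not r: Gödel ¬ of 0.6 = 0 (operand ≠ 0)
(((p ∧ q) → not p) ∨ not r) = max(0, 0) = 0
((q ∨ not (p ∧ p)) → (((p ∧ q) → not p) ∨ not r)): 0.3 > 0, so result = 0
not ((q ∨ not (p ∧ p)) → (((p ∧ q) → not p) ∨ not r)): Gödel ¬ of 0 = 1 (operand is 0)
(not ((q ∨ not (p ∧ p)) → (((p ∧ q) → not p) ∨ not r)) → q): 1 > 0.3, so result = 0.3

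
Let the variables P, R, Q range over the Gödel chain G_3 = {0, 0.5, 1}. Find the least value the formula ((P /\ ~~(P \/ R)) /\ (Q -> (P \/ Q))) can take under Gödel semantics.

0.00

The minimum is attained at P = 0, R = 0, Q = 0:
  (P \/ R) = max(0, 0) = 0
  ~(P \/ R): Gödel ¬ of 0 = 1 (operand is 0)
  ~~(P \/ R): Gödel ¬ of 1 = 0 (operand ≠ 0)
  (P /\ ~~(P \/ R)) = min(0, 0) = 0
  (P \/ Q) = max(0, 0) = 0
  (Q -> (P \/ Q)): 0 ≤ 0, so result = 1
  ((P /\ ~~(P \/ R)) /\ (Q -> (P \/ Q))) = min(0, 1) = 0
Checking all 27 assignments confirms none give a value below 0.00.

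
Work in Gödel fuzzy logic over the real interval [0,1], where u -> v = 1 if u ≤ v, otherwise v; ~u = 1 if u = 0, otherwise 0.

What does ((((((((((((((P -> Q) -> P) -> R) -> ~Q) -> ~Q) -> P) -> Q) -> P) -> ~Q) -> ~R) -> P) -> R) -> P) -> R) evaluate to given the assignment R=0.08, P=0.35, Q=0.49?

(P -> Q): 0.35 ≤ 0.49, so result = 1
((P -> Q) -> P): 1 > 0.35, so result = 0.35
(((P -> Q) -> P) -> R): 0.35 > 0.08, so result = 0.08
~Q: Gödel ¬ of 0.49 = 0 (operand ≠ 0)
((((P -> Q) -> P) -> R) -> ~Q): 0.08 > 0, so result = 0
~Q: Gödel ¬ of 0.49 = 0 (operand ≠ 0)
(((((P -> Q) -> P) -> R) -> ~Q) -> ~Q): 0 ≤ 0, so result = 1
((((((P -> Q) -> P) -> R) -> ~Q) -> ~Q) -> P): 1 > 0.35, so result = 0.35
(((((((P -> Q) -> P) -> R) -> ~Q) -> ~Q) -> P) -> Q): 0.35 ≤ 0.49, so result = 1
((((((((P -> Q) -> P) -> R) -> ~Q) -> ~Q) -> P) -> Q) -> P): 1 > 0.35, so result = 0.35
~Q: Gödel ¬ of 0.49 = 0 (operand ≠ 0)
(((((((((P -> Q) -> P) -> R) -> ~Q) -> ~Q) -> P) -> Q) -> P) -> ~Q): 0.35 > 0, so result = 0
~R: Gödel ¬ of 0.08 = 0 (operand ≠ 0)
((((((((((P -> Q) -> P) -> R) -> ~Q) -> ~Q) -> P) -> Q) -> P) -> ~Q) -> ~R): 0 ≤ 0, so result = 1
(((((((((((P -> Q) -> P) -> R) -> ~Q) -> ~Q) -> P) -> Q) -> P) -> ~Q) -> ~R) -> P): 1 > 0.35, so result = 0.35
((((((((((((P -> Q) -> P) -> R) -> ~Q) -> ~Q) -> P) -> Q) -> P) -> ~Q) -> ~R) -> P) -> R): 0.35 > 0.08, so result = 0.08
(((((((((((((P -> Q) -> P) -> R) -> ~Q) -> ~Q) -> P) -> Q) -> P) -> ~Q) -> ~R) -> P) -> R) -> P): 0.08 ≤ 0.35, so result = 1
((((((((((((((P -> Q) -> P) -> R) -> ~Q) -> ~Q) -> P) -> Q) -> P) -> ~Q) -> ~R) -> P) -> R) -> P) -> R): 1 > 0.08, so result = 0.08

0.08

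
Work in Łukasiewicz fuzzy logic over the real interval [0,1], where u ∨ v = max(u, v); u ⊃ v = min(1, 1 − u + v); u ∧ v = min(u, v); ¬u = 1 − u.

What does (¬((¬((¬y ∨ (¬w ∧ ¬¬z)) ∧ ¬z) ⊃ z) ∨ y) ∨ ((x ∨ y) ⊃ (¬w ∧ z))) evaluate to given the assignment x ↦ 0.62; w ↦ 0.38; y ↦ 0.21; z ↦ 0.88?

¬y: Łukasiewicz ¬ gives 1 − 0.21 = 0.79
¬w: Łukasiewicz ¬ gives 1 − 0.38 = 0.62
¬z: Łukasiewicz ¬ gives 1 − 0.88 = 0.12
¬¬z: Łukasiewicz ¬ gives 1 − 0.12 = 0.88
(¬w ∧ ¬¬z) = min(0.62, 0.88) = 0.62
(¬y ∨ (¬w ∧ ¬¬z)) = max(0.79, 0.62) = 0.79
¬z: Łukasiewicz ¬ gives 1 − 0.88 = 0.12
((¬y ∨ (¬w ∧ ¬¬z)) ∧ ¬z) = min(0.79, 0.12) = 0.12
¬((¬y ∨ (¬w ∧ ¬¬z)) ∧ ¬z): Łukasiewicz ¬ gives 1 − 0.12 = 0.88
(¬((¬y ∨ (¬w ∧ ¬¬z)) ∧ ¬z) ⊃ z): min(1, 1 − 0.88 + 0.88) = 1
((¬((¬y ∨ (¬w ∧ ¬¬z)) ∧ ¬z) ⊃ z) ∨ y) = max(1, 0.21) = 1
¬((¬((¬y ∨ (¬w ∧ ¬¬z)) ∧ ¬z) ⊃ z) ∨ y): Łukasiewicz ¬ gives 1 − 1 = 0
(x ∨ y) = max(0.62, 0.21) = 0.62
¬w: Łukasiewicz ¬ gives 1 − 0.38 = 0.62
(¬w ∧ z) = min(0.62, 0.88) = 0.62
((x ∨ y) ⊃ (¬w ∧ z)): min(1, 1 − 0.62 + 0.62) = 1
(¬((¬((¬y ∨ (¬w ∧ ¬¬z)) ∧ ¬z) ⊃ z) ∨ y) ∨ ((x ∨ y) ⊃ (¬w ∧ z))) = max(0, 1) = 1

1.00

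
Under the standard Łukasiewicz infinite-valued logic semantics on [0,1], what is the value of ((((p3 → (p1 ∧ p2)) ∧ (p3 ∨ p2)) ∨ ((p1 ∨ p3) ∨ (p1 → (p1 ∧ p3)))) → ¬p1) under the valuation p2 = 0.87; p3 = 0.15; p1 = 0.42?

(p1 ∧ p2) = min(0.42, 0.87) = 0.42
(p3 → (p1 ∧ p2)): min(1, 1 − 0.15 + 0.42) = 1
(p3 ∨ p2) = max(0.15, 0.87) = 0.87
((p3 → (p1 ∧ p2)) ∧ (p3 ∨ p2)) = min(1, 0.87) = 0.87
(p1 ∨ p3) = max(0.42, 0.15) = 0.42
(p1 ∧ p3) = min(0.42, 0.15) = 0.15
(p1 → (p1 ∧ p3)): min(1, 1 − 0.42 + 0.15) = 0.73
((p1 ∨ p3) ∨ (p1 → (p1 ∧ p3))) = max(0.42, 0.73) = 0.73
(((p3 → (p1 ∧ p2)) ∧ (p3 ∨ p2)) ∨ ((p1 ∨ p3) ∨ (p1 → (p1 ∧ p3)))) = max(0.87, 0.73) = 0.87
¬p1: Łukasiewicz ¬ gives 1 − 0.42 = 0.58
((((p3 → (p1 ∧ p2)) ∧ (p3 ∨ p2)) ∨ ((p1 ∨ p3) ∨ (p1 → (p1 ∧ p3)))) → ¬p1): min(1, 1 − 0.87 + 0.58) = 0.71

0.71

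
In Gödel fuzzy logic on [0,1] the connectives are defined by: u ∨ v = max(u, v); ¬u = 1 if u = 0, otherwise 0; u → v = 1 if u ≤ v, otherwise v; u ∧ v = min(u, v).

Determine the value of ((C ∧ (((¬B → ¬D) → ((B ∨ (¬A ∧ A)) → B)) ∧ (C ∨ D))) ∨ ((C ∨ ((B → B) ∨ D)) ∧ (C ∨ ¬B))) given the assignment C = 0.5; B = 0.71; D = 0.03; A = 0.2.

¬B: Gödel ¬ of 0.71 = 0 (operand ≠ 0)
¬D: Gödel ¬ of 0.03 = 0 (operand ≠ 0)
(¬B → ¬D): 0 ≤ 0, so result = 1
¬A: Gödel ¬ of 0.2 = 0 (operand ≠ 0)
(¬A ∧ A) = min(0, 0.2) = 0
(B ∨ (¬A ∧ A)) = max(0.71, 0) = 0.71
((B ∨ (¬A ∧ A)) → B): 0.71 ≤ 0.71, so result = 1
((¬B → ¬D) → ((B ∨ (¬A ∧ A)) → B)): 1 ≤ 1, so result = 1
(C ∨ D) = max(0.5, 0.03) = 0.5
(((¬B → ¬D) → ((B ∨ (¬A ∧ A)) → B)) ∧ (C ∨ D)) = min(1, 0.5) = 0.5
(C ∧ (((¬B → ¬D) → ((B ∨ (¬A ∧ A)) → B)) ∧ (C ∨ D))) = min(0.5, 0.5) = 0.5
(B → B): 0.71 ≤ 0.71, so result = 1
((B → B) ∨ D) = max(1, 0.03) = 1
(C ∨ ((B → B) ∨ D)) = max(0.5, 1) = 1
¬B: Gödel ¬ of 0.71 = 0 (operand ≠ 0)
(C ∨ ¬B) = max(0.5, 0) = 0.5
((C ∨ ((B → B) ∨ D)) ∧ (C ∨ ¬B)) = min(1, 0.5) = 0.5
((C ∧ (((¬B → ¬D) → ((B ∨ (¬A ∧ A)) → B)) ∧ (C ∨ D))) ∨ ((C ∨ ((B → B) ∨ D)) ∧ (C ∨ ¬B))) = max(0.5, 0.5) = 0.5

0.50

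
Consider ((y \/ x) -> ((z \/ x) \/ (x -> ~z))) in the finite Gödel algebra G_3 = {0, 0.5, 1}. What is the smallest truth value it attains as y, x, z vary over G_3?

0.50

The minimum is attained at y = 1, x = 0.5, z = 0.5:
  (y \/ x) = max(1, 0.5) = 1
  (z \/ x) = max(0.5, 0.5) = 0.5
  ~z: Gödel ¬ of 0.5 = 0 (operand ≠ 0)
  (x -> ~z): 0.5 > 0, so result = 0
  ((z \/ x) \/ (x -> ~z)) = max(0.5, 0) = 0.5
  ((y \/ x) -> ((z \/ x) \/ (x -> ~z))): 1 > 0.5, so result = 0.5
Checking all 27 assignments confirms none give a value below 0.50.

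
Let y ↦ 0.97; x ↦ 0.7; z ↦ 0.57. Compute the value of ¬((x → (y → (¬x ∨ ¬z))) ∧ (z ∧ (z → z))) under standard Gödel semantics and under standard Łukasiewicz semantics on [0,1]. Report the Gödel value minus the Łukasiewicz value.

Gödel evaluation:
  ¬x: Gödel ¬ of 0.7 = 0 (operand ≠ 0)
  ¬z: Gödel ¬ of 0.57 = 0 (operand ≠ 0)
  (¬x ∨ ¬z) = max(0, 0) = 0
  (y → (¬x ∨ ¬z)): 0.97 > 0, so result = 0
  (x → (y → (¬x ∨ ¬z))): 0.7 > 0, so result = 0
  (z → z): 0.57 ≤ 0.57, so result = 1
  (z ∧ (z → z)) = min(0.57, 1) = 0.57
  ((x → (y → (¬x ∨ ¬z))) ∧ (z ∧ (z → z))) = min(0, 0.57) = 0
  ¬((x → (y → (¬x ∨ ¬z))) ∧ (z ∧ (z → z))): Gödel ¬ of 0 = 1 (operand is 0)
  Gödel value = 1
Łukasiewicz evaluation:
  ¬x: Łukasiewicz ¬ gives 1 − 0.7 = 0.3
  ¬z: Łukasiewicz ¬ gives 1 − 0.57 = 0.43
  (¬x ∨ ¬z) = max(0.3, 0.43) = 0.43
  (y → (¬x ∨ ¬z)): min(1, 1 − 0.97 + 0.43) = 0.46
  (x → (y → (¬x ∨ ¬z))): min(1, 1 − 0.7 + 0.46) = 0.76
  (z → z): min(1, 1 − 0.57 + 0.57) = 1
  (z ∧ (z → z)) = min(0.57, 1) = 0.57
  ((x → (y → (¬x ∨ ¬z))) ∧ (z ∧ (z → z))) = min(0.76, 0.57) = 0.57
  ¬((x → (y → (¬x ∨ ¬z))) ∧ (z ∧ (z → z))): Łukasiewicz ¬ gives 1 − 0.57 = 0.43
  Łukasiewicz value = 0.43
Difference: 1 − 0.43 = 0.57

0.57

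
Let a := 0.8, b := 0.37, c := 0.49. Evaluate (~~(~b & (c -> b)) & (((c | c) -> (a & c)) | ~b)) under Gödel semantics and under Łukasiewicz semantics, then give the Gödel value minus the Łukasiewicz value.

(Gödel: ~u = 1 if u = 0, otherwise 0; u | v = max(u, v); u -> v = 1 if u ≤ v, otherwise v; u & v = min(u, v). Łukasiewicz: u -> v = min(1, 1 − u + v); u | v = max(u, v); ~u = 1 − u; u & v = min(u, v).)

Gödel evaluation:
  ~b: Gödel ¬ of 0.37 = 0 (operand ≠ 0)
  (c -> b): 0.49 > 0.37, so result = 0.37
  (~b & (c -> b)) = min(0, 0.37) = 0
  ~(~b & (c -> b)): Gödel ¬ of 0 = 1 (operand is 0)
  ~~(~b & (c -> b)): Gödel ¬ of 1 = 0 (operand ≠ 0)
  (c | c) = max(0.49, 0.49) = 0.49
  (a & c) = min(0.8, 0.49) = 0.49
  ((c | c) -> (a & c)): 0.49 ≤ 0.49, so result = 1
  ~b: Gödel ¬ of 0.37 = 0 (operand ≠ 0)
  (((c | c) -> (a & c)) | ~b) = max(1, 0) = 1
  (~~(~b & (c -> b)) & (((c | c) -> (a & c)) | ~b)) = min(0, 1) = 0
  Gödel value = 0
Łukasiewicz evaluation:
  ~b: Łukasiewicz ¬ gives 1 − 0.37 = 0.63
  (c -> b): min(1, 1 − 0.49 + 0.37) = 0.88
  (~b & (c -> b)) = min(0.63, 0.88) = 0.63
  ~(~b & (c -> b)): Łukasiewicz ¬ gives 1 − 0.63 = 0.37
  ~~(~b & (c -> b)): Łukasiewicz ¬ gives 1 − 0.37 = 0.63
  (c | c) = max(0.49, 0.49) = 0.49
  (a & c) = min(0.8, 0.49) = 0.49
  ((c | c) -> (a & c)): min(1, 1 − 0.49 + 0.49) = 1
  ~b: Łukasiewicz ¬ gives 1 − 0.37 = 0.63
  (((c | c) -> (a & c)) | ~b) = max(1, 0.63) = 1
  (~~(~b & (c -> b)) & (((c | c) -> (a & c)) | ~b)) = min(0.63, 1) = 0.63
  Łukasiewicz value = 0.63
Difference: 0 − 0.63 = -0.63

-0.63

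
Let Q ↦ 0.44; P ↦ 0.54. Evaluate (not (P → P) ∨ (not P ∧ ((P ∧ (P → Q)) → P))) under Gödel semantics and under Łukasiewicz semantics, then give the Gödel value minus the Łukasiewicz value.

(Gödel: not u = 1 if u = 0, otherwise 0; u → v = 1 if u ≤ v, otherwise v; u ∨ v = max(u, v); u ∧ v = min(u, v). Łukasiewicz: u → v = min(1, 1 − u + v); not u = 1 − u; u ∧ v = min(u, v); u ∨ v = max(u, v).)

Gödel evaluation:
  (P → P): 0.54 ≤ 0.54, so result = 1
  not (P → P): Gödel ¬ of 1 = 0 (operand ≠ 0)
  not P: Gödel ¬ of 0.54 = 0 (operand ≠ 0)
  (P → Q): 0.54 > 0.44, so result = 0.44
  (P ∧ (P → Q)) = min(0.54, 0.44) = 0.44
  ((P ∧ (P → Q)) → P): 0.44 ≤ 0.54, so result = 1
  (not P ∧ ((P ∧ (P → Q)) → P)) = min(0, 1) = 0
  (not (P → P) ∨ (not P ∧ ((P ∧ (P → Q)) → P))) = max(0, 0) = 0
  Gödel value = 0
Łukasiewicz evaluation:
  (P → P): min(1, 1 − 0.54 + 0.54) = 1
  not (P → P): Łukasiewicz ¬ gives 1 − 1 = 0
  not P: Łukasiewicz ¬ gives 1 − 0.54 = 0.46
  (P → Q): min(1, 1 − 0.54 + 0.44) = 0.9
  (P ∧ (P → Q)) = min(0.54, 0.9) = 0.54
  ((P ∧ (P → Q)) → P): min(1, 1 − 0.54 + 0.54) = 1
  (not P ∧ ((P ∧ (P → Q)) → P)) = min(0.46, 1) = 0.46
  (not (P → P) ∨ (not P ∧ ((P ∧ (P → Q)) → P))) = max(0, 0.46) = 0.46
  Łukasiewicz value = 0.46
Difference: 0 − 0.46 = -0.46

-0.46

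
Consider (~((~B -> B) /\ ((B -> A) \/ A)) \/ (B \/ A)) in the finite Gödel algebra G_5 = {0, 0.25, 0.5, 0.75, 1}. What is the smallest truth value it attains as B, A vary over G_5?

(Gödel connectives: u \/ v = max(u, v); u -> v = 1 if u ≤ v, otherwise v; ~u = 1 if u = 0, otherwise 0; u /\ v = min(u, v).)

The minimum is attained at B = 0.25, A = 0.25:
  ~B: Gödel ¬ of 0.25 = 0 (operand ≠ 0)
  (~B -> B): 0 ≤ 0.25, so result = 1
  (B -> A): 0.25 ≤ 0.25, so result = 1
  ((B -> A) \/ A) = max(1, 0.25) = 1
  ((~B -> B) /\ ((B -> A) \/ A)) = min(1, 1) = 1
  ~((~B -> B) /\ ((B -> A) \/ A)): Gödel ¬ of 1 = 0 (operand ≠ 0)
  (B \/ A) = max(0.25, 0.25) = 0.25
  (~((~B -> B) /\ ((B -> A) \/ A)) \/ (B \/ A)) = max(0, 0.25) = 0.25
Checking all 25 assignments confirms none give a value below 0.25.

0.25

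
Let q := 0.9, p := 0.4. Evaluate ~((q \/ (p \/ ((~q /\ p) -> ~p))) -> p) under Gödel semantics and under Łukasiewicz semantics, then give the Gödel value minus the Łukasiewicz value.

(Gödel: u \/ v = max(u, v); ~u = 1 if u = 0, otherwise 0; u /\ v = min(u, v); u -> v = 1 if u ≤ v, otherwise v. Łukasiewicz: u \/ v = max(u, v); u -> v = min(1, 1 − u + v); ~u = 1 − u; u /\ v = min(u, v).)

Gödel evaluation:
  ~q: Gödel ¬ of 0.9 = 0 (operand ≠ 0)
  (~q /\ p) = min(0, 0.4) = 0
  ~p: Gödel ¬ of 0.4 = 0 (operand ≠ 0)
  ((~q /\ p) -> ~p): 0 ≤ 0, so result = 1
  (p \/ ((~q /\ p) -> ~p)) = max(0.4, 1) = 1
  (q \/ (p \/ ((~q /\ p) -> ~p))) = max(0.9, 1) = 1
  ((q \/ (p \/ ((~q /\ p) -> ~p))) -> p): 1 > 0.4, so result = 0.4
  ~((q \/ (p \/ ((~q /\ p) -> ~p))) -> p): Gödel ¬ of 0.4 = 0 (operand ≠ 0)
  Gödel value = 0
Łukasiewicz evaluation:
  ~q: Łukasiewicz ¬ gives 1 − 0.9 = 0.1
  (~q /\ p) = min(0.1, 0.4) = 0.1
  ~p: Łukasiewicz ¬ gives 1 − 0.4 = 0.6
  ((~q /\ p) -> ~p): min(1, 1 − 0.1 + 0.6) = 1
  (p \/ ((~q /\ p) -> ~p)) = max(0.4, 1) = 1
  (q \/ (p \/ ((~q /\ p) -> ~p))) = max(0.9, 1) = 1
  ((q \/ (p \/ ((~q /\ p) -> ~p))) -> p): min(1, 1 − 1 + 0.4) = 0.4
  ~((q \/ (p \/ ((~q /\ p) -> ~p))) -> p): Łukasiewicz ¬ gives 1 − 0.4 = 0.6
  Łukasiewicz value = 0.6
Difference: 0 − 0.6 = -0.60

-0.60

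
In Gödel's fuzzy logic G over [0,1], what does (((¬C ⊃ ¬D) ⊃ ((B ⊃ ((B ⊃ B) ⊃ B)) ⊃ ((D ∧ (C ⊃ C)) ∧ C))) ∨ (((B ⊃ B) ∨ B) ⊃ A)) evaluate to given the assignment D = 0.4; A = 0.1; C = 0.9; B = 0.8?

¬C: Gödel ¬ of 0.9 = 0 (operand ≠ 0)
¬D: Gödel ¬ of 0.4 = 0 (operand ≠ 0)
(¬C ⊃ ¬D): 0 ≤ 0, so result = 1
(B ⊃ B): 0.8 ≤ 0.8, so result = 1
((B ⊃ B) ⊃ B): 1 > 0.8, so result = 0.8
(B ⊃ ((B ⊃ B) ⊃ B)): 0.8 ≤ 0.8, so result = 1
(C ⊃ C): 0.9 ≤ 0.9, so result = 1
(D ∧ (C ⊃ C)) = min(0.4, 1) = 0.4
((D ∧ (C ⊃ C)) ∧ C) = min(0.4, 0.9) = 0.4
((B ⊃ ((B ⊃ B) ⊃ B)) ⊃ ((D ∧ (C ⊃ C)) ∧ C)): 1 > 0.4, so result = 0.4
((¬C ⊃ ¬D) ⊃ ((B ⊃ ((B ⊃ B) ⊃ B)) ⊃ ((D ∧ (C ⊃ C)) ∧ C))): 1 > 0.4, so result = 0.4
(B ⊃ B): 0.8 ≤ 0.8, so result = 1
((B ⊃ B) ∨ B) = max(1, 0.8) = 1
(((B ⊃ B) ∨ B) ⊃ A): 1 > 0.1, so result = 0.1
(((¬C ⊃ ¬D) ⊃ ((B ⊃ ((B ⊃ B) ⊃ B)) ⊃ ((D ∧ (C ⊃ C)) ∧ C))) ∨ (((B ⊃ B) ∨ B) ⊃ A)) = max(0.4, 0.1) = 0.4

0.40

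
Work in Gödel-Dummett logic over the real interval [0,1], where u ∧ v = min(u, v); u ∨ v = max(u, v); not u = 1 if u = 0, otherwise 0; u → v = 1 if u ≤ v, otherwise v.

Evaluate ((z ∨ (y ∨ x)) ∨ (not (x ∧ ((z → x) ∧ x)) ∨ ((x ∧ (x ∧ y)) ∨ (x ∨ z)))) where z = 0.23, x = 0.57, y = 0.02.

(y ∨ x) = max(0.02, 0.57) = 0.57
(z ∨ (y ∨ x)) = max(0.23, 0.57) = 0.57
(z → x): 0.23 ≤ 0.57, so result = 1
((z → x) ∧ x) = min(1, 0.57) = 0.57
(x ∧ ((z → x) ∧ x)) = min(0.57, 0.57) = 0.57
not (x ∧ ((z → x) ∧ x)): Gödel ¬ of 0.57 = 0 (operand ≠ 0)
(x ∧ y) = min(0.57, 0.02) = 0.02
(x ∧ (x ∧ y)) = min(0.57, 0.02) = 0.02
(x ∨ z) = max(0.57, 0.23) = 0.57
((x ∧ (x ∧ y)) ∨ (x ∨ z)) = max(0.02, 0.57) = 0.57
(not (x ∧ ((z → x) ∧ x)) ∨ ((x ∧ (x ∧ y)) ∨ (x ∨ z))) = max(0, 0.57) = 0.57
((z ∨ (y ∨ x)) ∨ (not (x ∧ ((z → x) ∧ x)) ∨ ((x ∧ (x ∧ y)) ∨ (x ∨ z)))) = max(0.57, 0.57) = 0.57

0.57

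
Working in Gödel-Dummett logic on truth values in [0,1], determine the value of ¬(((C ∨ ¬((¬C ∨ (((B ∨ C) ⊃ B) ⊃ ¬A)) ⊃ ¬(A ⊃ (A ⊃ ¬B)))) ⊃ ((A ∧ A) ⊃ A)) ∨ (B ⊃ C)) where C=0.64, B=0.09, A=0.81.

0.00

¬C: Gödel ¬ of 0.64 = 0 (operand ≠ 0)
(B ∨ C) = max(0.09, 0.64) = 0.64
((B ∨ C) ⊃ B): 0.64 > 0.09, so result = 0.09
¬A: Gödel ¬ of 0.81 = 0 (operand ≠ 0)
(((B ∨ C) ⊃ B) ⊃ ¬A): 0.09 > 0, so result = 0
(¬C ∨ (((B ∨ C) ⊃ B) ⊃ ¬A)) = max(0, 0) = 0
¬B: Gödel ¬ of 0.09 = 0 (operand ≠ 0)
(A ⊃ ¬B): 0.81 > 0, so result = 0
(A ⊃ (A ⊃ ¬B)): 0.81 > 0, so result = 0
¬(A ⊃ (A ⊃ ¬B)): Gödel ¬ of 0 = 1 (operand is 0)
((¬C ∨ (((B ∨ C) ⊃ B) ⊃ ¬A)) ⊃ ¬(A ⊃ (A ⊃ ¬B))): 0 ≤ 1, so result = 1
¬((¬C ∨ (((B ∨ C) ⊃ B) ⊃ ¬A)) ⊃ ¬(A ⊃ (A ⊃ ¬B))): Gödel ¬ of 1 = 0 (operand ≠ 0)
(C ∨ ¬((¬C ∨ (((B ∨ C) ⊃ B) ⊃ ¬A)) ⊃ ¬(A ⊃ (A ⊃ ¬B)))) = max(0.64, 0) = 0.64
(A ∧ A) = min(0.81, 0.81) = 0.81
((A ∧ A) ⊃ A): 0.81 ≤ 0.81, so result = 1
((C ∨ ¬((¬C ∨ (((B ∨ C) ⊃ B) ⊃ ¬A)) ⊃ ¬(A ⊃ (A ⊃ ¬B)))) ⊃ ((A ∧ A) ⊃ A)): 0.64 ≤ 1, so result = 1
(B ⊃ C): 0.09 ≤ 0.64, so result = 1
(((C ∨ ¬((¬C ∨ (((B ∨ C) ⊃ B) ⊃ ¬A)) ⊃ ¬(A ⊃ (A ⊃ ¬B)))) ⊃ ((A ∧ A) ⊃ A)) ∨ (B ⊃ C)) = max(1, 1) = 1
¬(((C ∨ ¬((¬C ∨ (((B ∨ C) ⊃ B) ⊃ ¬A)) ⊃ ¬(A ⊃ (A ⊃ ¬B)))) ⊃ ((A ∧ A) ⊃ A)) ∨ (B ⊃ C)): Gödel ¬ of 1 = 0 (operand ≠ 0)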